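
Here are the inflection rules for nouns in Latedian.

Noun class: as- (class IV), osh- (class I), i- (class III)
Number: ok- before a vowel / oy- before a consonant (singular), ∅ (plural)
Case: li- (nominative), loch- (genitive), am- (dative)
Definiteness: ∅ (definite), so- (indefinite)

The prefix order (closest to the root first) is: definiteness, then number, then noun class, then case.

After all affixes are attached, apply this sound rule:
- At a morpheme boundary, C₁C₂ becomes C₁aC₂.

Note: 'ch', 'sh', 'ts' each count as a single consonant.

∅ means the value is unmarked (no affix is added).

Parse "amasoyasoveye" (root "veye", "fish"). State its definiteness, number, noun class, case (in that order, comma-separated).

Segment: am-as-oy-so-veye.
definiteness: so- → indefinite.
number: ok/oy- → singular.
noun class: as- → class IV.
case: am- → dative.

indefinite, singular, class IV, dative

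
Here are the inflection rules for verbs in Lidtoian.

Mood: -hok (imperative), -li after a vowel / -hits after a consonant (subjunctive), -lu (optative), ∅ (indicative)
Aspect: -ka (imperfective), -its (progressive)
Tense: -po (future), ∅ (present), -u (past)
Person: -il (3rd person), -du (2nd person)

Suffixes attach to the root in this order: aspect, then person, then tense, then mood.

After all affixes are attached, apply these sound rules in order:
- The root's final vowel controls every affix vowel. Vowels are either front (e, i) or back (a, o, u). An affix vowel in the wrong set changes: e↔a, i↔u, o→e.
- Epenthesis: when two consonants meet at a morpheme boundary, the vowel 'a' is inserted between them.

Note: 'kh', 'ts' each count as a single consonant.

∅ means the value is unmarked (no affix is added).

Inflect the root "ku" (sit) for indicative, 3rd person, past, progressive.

kuutsulu

Attach aspect progressive -its → kuits.
Attach person 3rd person -il → kuitsil.
Attach tense past -u → kuitsilu.
mood = indicative: zero marking, form stays kuitsilu.
Apply vowel harmony: kuitsilu → kuutsulu.
Epenthesis: no change.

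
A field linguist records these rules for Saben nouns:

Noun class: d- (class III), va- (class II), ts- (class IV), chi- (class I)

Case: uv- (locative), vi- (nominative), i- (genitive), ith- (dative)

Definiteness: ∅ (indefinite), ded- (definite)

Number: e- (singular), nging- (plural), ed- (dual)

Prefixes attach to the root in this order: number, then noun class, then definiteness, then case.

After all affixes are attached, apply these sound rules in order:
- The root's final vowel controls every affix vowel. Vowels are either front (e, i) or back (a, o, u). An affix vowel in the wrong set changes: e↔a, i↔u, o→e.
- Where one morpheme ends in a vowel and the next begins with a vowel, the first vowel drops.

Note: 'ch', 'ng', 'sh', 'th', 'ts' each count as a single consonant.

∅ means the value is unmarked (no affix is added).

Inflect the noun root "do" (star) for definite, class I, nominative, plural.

vudadchungungdo

Attach number plural nging- → ngingdo.
Attach noun class class I chi- → chingingdo.
Attach definiteness definite ded- → dedchingingdo.
Attach case nominative vi- → videdchingingdo.
Apply vowel harmony: videdchingingdo → vudadchungungdo.
Vowel deletion: no change.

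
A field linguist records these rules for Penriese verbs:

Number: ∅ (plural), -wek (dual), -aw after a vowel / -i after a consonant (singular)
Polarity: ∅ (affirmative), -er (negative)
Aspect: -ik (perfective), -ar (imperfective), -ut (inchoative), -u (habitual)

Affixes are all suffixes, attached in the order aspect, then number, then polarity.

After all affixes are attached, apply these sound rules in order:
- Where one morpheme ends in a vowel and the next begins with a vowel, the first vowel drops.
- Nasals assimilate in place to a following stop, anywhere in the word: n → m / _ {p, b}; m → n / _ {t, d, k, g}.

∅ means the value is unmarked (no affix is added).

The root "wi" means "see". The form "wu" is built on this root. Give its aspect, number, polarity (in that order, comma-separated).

Segment: wi-u.
aspect: -u → habitual.
number: ∅ → plural.
polarity: ∅ → affirmative.

habitual, plural, affirmative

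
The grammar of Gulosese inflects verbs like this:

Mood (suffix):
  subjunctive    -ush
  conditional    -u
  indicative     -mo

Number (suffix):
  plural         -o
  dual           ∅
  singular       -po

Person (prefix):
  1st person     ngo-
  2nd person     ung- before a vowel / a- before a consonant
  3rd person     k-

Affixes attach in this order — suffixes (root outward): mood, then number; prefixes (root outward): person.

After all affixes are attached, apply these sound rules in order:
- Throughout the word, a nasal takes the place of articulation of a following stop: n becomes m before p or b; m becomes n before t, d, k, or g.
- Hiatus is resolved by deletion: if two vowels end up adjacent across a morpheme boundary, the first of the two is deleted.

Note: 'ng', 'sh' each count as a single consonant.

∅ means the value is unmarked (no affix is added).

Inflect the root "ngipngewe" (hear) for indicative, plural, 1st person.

ngongipngewemo

Attach mood indicative -mo → ngipngewemo.
Attach number plural -o → ngipngewemoo.
Attach person 1st person ngo- → ngongipngewemoo.
Nasal assimilation: no change.
Apply vowel deletion: ngongipngewemoo → ngongipngewemo.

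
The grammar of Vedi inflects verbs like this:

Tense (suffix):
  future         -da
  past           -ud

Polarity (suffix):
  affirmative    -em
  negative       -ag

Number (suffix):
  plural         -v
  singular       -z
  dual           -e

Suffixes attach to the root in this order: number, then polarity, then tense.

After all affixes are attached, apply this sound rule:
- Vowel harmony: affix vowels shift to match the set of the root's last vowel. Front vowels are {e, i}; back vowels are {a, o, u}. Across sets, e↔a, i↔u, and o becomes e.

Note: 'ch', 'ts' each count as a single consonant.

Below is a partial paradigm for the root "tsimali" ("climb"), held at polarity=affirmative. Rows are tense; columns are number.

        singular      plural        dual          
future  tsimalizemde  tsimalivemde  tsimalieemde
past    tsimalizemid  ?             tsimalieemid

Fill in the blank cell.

Attach number plural -v → tsimaliv.
Attach polarity affirmative -em → tsimalivem.
Attach tense past -ud → tsimalivemud.
Apply vowel harmony: tsimalivemud → tsimalivemid.

tsimalivemid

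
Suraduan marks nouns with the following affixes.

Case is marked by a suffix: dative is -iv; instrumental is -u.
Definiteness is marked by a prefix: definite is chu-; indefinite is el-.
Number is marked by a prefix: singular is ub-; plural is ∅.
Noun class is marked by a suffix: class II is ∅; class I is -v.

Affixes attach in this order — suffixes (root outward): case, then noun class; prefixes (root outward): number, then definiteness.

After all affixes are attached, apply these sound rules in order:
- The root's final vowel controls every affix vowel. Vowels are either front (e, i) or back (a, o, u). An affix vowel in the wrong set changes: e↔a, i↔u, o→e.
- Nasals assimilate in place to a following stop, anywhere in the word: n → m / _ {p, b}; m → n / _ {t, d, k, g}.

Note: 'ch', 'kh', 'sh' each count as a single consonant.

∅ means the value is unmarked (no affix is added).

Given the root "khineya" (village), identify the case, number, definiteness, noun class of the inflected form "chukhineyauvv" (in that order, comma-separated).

Segment: chu-khineya-iv-v.
case: -iv → dative.
number: ∅ → plural.
definiteness: chu- → definite.
noun class: -v → class I.

dative, plural, definite, class I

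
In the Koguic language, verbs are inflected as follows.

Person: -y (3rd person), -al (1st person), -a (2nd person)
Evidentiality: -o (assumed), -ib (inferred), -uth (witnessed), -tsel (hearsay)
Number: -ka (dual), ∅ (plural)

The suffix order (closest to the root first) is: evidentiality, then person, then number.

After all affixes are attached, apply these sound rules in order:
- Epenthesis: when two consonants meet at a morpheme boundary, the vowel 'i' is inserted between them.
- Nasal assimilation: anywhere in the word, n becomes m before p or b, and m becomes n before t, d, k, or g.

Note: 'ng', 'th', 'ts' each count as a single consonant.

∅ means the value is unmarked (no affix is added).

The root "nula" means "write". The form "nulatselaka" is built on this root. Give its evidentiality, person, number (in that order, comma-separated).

Segment: nula-tsel-a-ka.
evidentiality: -tsel → hearsay.
person: -a → 2nd person.
number: -ka → dual.

hearsay, 2nd person, dual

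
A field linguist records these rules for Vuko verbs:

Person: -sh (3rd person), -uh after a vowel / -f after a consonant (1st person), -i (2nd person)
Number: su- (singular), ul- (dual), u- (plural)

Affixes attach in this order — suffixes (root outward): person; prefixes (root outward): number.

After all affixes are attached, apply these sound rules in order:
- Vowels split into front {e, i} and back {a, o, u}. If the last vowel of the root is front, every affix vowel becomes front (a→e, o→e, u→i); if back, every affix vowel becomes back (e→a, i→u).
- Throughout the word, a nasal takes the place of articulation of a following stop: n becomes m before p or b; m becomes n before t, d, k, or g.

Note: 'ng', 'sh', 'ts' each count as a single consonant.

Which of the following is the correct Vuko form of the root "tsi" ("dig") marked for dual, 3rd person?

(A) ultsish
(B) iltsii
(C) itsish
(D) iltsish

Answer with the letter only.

Attach person 3rd person -sh → tsish.
Attach number dual ul- → ultsish.
Apply vowel harmony: ultsish → iltsish.
Nasal assimilation: no change.
So the correct form is iltsish, option (D).
(C) itsish is wrong: it uses plural instead of dual for number.
(A) ultsish is wrong: it fails to apply the sound rule(s).
(B) iltsii is wrong: it uses 2nd person instead of 3rd person for person.

D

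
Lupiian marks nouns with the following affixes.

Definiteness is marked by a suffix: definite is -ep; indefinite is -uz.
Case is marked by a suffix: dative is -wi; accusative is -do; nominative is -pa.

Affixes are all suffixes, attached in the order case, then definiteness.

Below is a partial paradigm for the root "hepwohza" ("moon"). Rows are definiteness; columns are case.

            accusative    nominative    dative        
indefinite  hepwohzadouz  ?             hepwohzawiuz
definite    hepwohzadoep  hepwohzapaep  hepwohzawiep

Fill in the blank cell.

hepwohzapauz

Attach case nominative -pa → hepwohzapa.
Attach definiteness indefinite -uz → hepwohzapauz.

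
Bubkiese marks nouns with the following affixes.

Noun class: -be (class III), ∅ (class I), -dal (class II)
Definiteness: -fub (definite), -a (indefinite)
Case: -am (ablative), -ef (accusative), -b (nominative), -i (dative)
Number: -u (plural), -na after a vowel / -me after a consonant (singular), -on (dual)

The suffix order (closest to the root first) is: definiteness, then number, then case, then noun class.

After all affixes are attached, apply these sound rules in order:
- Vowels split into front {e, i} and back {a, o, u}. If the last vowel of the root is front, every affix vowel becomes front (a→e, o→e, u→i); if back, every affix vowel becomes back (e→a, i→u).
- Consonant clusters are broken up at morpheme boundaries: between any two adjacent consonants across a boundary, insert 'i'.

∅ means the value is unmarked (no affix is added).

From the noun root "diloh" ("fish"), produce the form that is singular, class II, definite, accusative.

dilohifubimaafidal

Attach definiteness definite -fub → dilohfub.
Attach number singular -me (after consonant 'b') → dilohfubme.
Attach case accusative -ef → dilohfubmeef.
Attach noun class class II -dal → dilohfubmeefdal.
Apply vowel harmony: dilohfubmeefdal → dilohfubmaafdal.
Apply epenthesis: dilohfubmaafdal → dilohifubimaafidal.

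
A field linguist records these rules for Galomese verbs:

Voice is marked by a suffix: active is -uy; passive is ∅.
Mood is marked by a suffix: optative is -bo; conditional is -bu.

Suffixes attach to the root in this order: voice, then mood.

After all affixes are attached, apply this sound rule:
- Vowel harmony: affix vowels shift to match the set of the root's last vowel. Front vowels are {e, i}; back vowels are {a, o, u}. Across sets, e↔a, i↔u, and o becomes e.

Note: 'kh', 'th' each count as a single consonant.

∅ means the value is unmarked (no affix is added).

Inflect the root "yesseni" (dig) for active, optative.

Attach voice active -uy → yesseniuy.
Attach mood optative -bo → yesseniuybo.
Apply vowel harmony: yesseniuybo → yesseniiybe.

yesseniiybe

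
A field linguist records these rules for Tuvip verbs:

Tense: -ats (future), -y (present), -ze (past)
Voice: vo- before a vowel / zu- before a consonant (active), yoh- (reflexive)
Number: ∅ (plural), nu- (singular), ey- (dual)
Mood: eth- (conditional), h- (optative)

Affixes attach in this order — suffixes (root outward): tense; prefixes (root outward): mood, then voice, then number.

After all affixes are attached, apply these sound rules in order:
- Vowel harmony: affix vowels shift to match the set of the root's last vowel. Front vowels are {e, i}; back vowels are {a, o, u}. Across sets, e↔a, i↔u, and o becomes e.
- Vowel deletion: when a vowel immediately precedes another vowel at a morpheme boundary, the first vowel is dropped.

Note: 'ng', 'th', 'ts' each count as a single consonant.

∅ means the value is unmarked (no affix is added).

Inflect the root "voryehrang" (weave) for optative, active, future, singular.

Attach tense future -ats → voryehrangats.
Attach mood optative h- → hvoryehrangats.
Attach voice active zu- (before consonant 'h') → zuhvoryehrangats.
Attach number singular nu- → nuzuhvoryehrangats.
Vowel harmony: no change.
Vowel deletion: no change.

nuzuhvoryehrangats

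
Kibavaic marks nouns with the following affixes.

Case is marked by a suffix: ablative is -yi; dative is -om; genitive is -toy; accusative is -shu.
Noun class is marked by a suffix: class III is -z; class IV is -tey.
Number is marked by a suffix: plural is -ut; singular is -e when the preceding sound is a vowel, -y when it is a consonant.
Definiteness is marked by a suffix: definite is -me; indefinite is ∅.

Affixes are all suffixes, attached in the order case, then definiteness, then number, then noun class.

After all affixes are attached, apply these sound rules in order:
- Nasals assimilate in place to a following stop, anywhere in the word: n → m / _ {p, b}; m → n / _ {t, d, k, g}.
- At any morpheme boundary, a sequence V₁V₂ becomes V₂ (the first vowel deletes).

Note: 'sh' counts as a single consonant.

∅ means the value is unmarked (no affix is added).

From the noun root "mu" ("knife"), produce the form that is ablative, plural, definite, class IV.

muyimuttey

Attach case ablative -yi → muyi.
Attach definiteness definite -me → muyime.
Attach number plural -ut → muyimeut.
Attach noun class class IV -tey → muyimeuttey.
Nasal assimilation: no change.
Apply vowel deletion: muyimeuttey → muyimuttey.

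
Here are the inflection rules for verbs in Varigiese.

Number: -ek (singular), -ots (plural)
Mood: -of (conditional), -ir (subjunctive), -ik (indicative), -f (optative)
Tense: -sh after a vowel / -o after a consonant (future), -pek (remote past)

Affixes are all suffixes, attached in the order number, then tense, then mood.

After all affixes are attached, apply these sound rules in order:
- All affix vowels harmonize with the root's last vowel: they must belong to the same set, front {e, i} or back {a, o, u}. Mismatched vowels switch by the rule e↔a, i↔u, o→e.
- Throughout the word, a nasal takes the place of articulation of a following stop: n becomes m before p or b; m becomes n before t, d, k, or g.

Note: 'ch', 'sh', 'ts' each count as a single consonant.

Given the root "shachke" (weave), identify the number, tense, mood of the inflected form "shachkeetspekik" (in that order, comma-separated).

Segment: shachke-ots-pek-ik.
number: -ots → plural.
tense: -pek → remote past.
mood: -ik → indicative.

plural, remote past, indicative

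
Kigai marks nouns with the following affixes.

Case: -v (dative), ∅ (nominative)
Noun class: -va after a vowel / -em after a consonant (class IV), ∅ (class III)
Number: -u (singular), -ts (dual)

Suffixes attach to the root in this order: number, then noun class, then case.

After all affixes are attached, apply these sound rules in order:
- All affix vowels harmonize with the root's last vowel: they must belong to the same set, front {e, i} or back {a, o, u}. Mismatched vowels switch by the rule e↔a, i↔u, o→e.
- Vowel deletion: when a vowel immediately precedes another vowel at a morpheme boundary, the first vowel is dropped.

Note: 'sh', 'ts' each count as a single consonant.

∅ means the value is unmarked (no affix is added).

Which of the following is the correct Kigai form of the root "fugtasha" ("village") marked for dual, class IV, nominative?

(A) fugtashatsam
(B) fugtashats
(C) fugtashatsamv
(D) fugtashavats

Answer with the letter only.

Attach number dual -ts → fugtashats.
Attach noun class class IV -em (after consonant 'ts') → fugtashatsem.
case = nominative: zero marking, form stays fugtashatsem.
Apply vowel harmony: fugtashatsem → fugtashatsam.
Vowel deletion: no change.
So the correct form is fugtashatsam, option (A).
(B) fugtashats is wrong: it uses class III instead of class IV for noun class.
(C) fugtashatsamv is wrong: it uses dative instead of nominative for case.
(D) fugtashavats is wrong: it has the affixes in the wrong order.

A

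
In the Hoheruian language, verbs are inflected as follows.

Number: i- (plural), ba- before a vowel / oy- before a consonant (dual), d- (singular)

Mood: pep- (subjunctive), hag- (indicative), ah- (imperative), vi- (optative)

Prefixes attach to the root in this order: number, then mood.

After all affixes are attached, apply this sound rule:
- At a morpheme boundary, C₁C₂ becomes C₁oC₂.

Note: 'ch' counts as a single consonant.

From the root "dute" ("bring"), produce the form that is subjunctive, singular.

pepododute

Attach number singular d- → ddute.
Attach mood subjunctive pep- → pepddute.
Apply epenthesis: pepddute → pepododute.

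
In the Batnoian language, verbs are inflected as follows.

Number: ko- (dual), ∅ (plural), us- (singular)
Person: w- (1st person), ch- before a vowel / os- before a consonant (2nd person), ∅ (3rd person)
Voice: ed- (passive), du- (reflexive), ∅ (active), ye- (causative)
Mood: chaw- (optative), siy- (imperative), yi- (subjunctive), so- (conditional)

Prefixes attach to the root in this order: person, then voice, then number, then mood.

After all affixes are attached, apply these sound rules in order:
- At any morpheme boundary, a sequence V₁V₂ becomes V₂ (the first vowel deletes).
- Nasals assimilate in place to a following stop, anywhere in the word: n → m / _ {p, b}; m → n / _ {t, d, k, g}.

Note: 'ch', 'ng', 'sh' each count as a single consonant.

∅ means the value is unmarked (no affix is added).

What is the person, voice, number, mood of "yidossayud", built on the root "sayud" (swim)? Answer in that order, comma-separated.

Segment: yi-du-os-sayud.
person: ch/os- → 2nd person.
voice: du- → reflexive.
number: ∅ → plural.
mood: yi- → subjunctive.

2nd person, reflexive, plural, subjunctive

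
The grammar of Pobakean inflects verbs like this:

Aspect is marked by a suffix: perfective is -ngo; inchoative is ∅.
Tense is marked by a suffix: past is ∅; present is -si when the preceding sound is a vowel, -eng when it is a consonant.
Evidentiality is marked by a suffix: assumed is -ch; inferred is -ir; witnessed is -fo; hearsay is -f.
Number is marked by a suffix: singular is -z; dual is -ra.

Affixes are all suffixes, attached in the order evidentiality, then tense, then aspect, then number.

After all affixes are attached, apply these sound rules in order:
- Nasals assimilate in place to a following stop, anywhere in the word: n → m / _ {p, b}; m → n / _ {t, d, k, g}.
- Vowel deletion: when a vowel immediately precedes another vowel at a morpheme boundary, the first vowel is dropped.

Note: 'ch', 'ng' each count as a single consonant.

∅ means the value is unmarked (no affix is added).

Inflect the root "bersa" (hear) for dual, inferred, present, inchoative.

bersirengra

Attach evidentiality inferred -ir → bersair.
Attach tense present -eng (after consonant 'r') → bersaireng.
aspect = inchoative: zero marking, form stays bersaireng.
Attach number dual -ra → bersairengra.
Nasal assimilation: no change.
Apply vowel deletion: bersairengra → bersirengra.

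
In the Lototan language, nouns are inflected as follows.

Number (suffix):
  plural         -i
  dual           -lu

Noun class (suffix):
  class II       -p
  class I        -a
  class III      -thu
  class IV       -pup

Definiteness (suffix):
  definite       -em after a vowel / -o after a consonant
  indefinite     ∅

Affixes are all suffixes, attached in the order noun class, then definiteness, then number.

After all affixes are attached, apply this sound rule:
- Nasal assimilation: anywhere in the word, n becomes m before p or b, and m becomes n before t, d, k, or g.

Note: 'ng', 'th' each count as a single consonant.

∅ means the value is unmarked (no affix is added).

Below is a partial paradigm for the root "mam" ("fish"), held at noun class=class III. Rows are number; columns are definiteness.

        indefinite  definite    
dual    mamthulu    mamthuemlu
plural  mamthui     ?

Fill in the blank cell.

mamthuemi

Attach noun class class III -thu → mamthu.
Attach definiteness definite -em (after vowel 'u') → mamthuem.
Attach number plural -i → mamthuemi.
Nasal assimilation: no change.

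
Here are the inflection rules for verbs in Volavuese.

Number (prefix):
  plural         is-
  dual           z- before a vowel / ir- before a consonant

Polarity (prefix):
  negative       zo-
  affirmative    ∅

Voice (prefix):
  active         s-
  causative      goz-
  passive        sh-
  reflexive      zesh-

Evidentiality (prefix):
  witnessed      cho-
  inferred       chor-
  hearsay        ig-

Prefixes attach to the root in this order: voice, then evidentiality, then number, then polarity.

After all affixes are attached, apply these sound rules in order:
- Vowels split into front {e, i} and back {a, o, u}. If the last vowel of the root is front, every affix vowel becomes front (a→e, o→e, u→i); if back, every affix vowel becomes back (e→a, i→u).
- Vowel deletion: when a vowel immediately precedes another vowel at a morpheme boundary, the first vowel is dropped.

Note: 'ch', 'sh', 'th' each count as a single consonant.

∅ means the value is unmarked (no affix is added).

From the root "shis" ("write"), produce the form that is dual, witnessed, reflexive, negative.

Attach voice reflexive zesh- → zeshshis.
Attach evidentiality witnessed cho- → chozeshshis.
Attach number dual ir- (before consonant 'ch') → irchozeshshis.
Attach polarity negative zo- → zoirchozeshshis.
Apply vowel harmony: zoirchozeshshis → zeirchezeshshis.
Apply vowel deletion: zeirchezeshshis → zirchezeshshis.

zirchezeshshis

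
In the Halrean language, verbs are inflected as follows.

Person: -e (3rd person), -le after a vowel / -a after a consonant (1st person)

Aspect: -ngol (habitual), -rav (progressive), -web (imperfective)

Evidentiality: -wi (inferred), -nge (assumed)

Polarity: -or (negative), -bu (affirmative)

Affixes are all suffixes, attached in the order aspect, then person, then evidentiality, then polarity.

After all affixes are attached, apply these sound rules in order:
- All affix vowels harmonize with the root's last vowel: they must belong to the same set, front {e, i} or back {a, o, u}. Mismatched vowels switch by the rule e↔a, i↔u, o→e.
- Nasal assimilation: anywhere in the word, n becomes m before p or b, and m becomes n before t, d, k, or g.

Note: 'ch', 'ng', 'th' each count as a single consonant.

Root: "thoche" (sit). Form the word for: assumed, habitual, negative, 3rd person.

Attach aspect habitual -ngol → thochengol.
Attach person 3rd person -e → thochengole.
Attach evidentiality assumed -nge → thochengolenge.
Attach polarity negative -or → thochengolengeor.
Apply vowel harmony: thochengolengeor → thochengelengeer.
Nasal assimilation: no change.

thochengelengeer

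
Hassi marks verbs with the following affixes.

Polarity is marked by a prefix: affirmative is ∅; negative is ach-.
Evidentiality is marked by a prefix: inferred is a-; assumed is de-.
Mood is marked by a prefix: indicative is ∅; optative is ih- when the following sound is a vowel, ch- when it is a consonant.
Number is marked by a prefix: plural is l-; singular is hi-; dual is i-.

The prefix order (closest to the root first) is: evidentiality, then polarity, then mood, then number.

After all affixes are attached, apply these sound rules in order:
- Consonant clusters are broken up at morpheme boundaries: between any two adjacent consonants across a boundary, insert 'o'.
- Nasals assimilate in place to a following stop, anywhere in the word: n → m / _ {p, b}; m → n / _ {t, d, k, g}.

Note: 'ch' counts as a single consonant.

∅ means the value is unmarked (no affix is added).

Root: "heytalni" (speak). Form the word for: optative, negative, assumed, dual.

iihachodeheytalni

Attach evidentiality assumed de- → deheytalni.
Attach polarity negative ach- → achdeheytalni.
Attach mood optative ih- (before vowel 'a') → ihachdeheytalni.
Attach number dual i- → iihachdeheytalni.
Apply epenthesis: iihachdeheytalni → iihachodeheytalni.
Nasal assimilation: no change.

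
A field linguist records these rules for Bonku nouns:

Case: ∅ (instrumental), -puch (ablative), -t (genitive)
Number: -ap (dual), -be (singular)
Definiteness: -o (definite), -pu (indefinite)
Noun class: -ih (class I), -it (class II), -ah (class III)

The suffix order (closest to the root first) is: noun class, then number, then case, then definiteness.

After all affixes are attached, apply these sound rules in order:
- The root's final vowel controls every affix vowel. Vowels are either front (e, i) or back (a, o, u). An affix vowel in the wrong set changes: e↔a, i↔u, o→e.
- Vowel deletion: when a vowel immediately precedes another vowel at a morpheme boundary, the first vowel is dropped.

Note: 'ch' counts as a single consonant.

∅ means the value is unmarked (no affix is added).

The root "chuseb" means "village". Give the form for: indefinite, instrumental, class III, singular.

Attach noun class class III -ah → chusebah.
Attach number singular -be → chusebahbe.
case = instrumental: zero marking, form stays chusebahbe.
Attach definiteness indefinite -pu → chusebahbepu.
Apply vowel harmony: chusebahbepu → chusebehbepi.
Vowel deletion: no change.

chusebehbepi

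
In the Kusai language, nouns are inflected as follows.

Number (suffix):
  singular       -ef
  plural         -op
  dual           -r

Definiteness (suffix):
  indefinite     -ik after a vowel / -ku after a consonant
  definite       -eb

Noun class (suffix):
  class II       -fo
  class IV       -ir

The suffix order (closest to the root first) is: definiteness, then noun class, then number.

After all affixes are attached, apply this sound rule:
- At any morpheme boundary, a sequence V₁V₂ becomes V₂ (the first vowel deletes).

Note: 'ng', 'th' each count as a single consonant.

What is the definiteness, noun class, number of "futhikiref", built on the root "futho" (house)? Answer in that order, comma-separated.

indefinite, class IV, singular

Segment: futho-ik-ir-ef.
definiteness: -ik/ku → indefinite.
noun class: -ir → class IV.
number: -ef → singular.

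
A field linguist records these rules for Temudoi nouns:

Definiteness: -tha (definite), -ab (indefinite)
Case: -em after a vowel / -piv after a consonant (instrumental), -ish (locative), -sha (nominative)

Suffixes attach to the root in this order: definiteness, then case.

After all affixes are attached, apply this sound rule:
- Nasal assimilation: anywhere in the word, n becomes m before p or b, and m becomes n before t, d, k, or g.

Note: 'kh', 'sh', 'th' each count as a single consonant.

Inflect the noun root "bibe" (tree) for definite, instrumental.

bibethaem

Attach definiteness definite -tha → bibetha.
Attach case instrumental -em (after vowel 'a') → bibethaem.
Nasal assimilation: no change.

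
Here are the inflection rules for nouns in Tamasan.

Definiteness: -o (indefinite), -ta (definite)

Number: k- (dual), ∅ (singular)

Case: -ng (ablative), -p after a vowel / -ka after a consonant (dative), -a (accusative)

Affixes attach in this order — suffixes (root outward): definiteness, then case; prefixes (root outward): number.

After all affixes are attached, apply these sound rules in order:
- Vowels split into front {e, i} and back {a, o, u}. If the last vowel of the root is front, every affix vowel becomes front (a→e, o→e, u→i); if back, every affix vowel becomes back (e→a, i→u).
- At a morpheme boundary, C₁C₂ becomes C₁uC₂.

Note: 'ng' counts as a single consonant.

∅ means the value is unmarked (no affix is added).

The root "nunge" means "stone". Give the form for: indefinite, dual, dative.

Attach definiteness indefinite -o → nungeo.
Attach number dual k- → knungeo.
Attach case dative -p (after vowel 'o') → knungeop.
Apply vowel harmony: knungeop → knungeep.
Apply epenthesis: knungeep → kunungeep.

kunungeep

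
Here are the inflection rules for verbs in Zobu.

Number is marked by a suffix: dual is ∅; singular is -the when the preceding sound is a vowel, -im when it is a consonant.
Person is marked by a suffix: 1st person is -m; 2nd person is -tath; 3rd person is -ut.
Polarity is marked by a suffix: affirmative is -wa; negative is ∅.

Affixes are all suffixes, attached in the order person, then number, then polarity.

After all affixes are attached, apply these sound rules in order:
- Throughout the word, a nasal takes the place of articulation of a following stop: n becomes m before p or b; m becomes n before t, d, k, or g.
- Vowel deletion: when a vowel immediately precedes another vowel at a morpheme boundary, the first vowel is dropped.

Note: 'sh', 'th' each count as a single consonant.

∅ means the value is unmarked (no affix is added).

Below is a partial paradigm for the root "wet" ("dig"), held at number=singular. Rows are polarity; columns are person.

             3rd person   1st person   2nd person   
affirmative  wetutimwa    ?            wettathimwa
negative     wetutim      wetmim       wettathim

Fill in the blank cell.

wetmimwa

Attach person 1st person -m → wetm.
Attach number singular -im (after consonant 'm') → wetmim.
Attach polarity affirmative -wa → wetmimwa.
Nasal assimilation: no change.
Vowel deletion: no change.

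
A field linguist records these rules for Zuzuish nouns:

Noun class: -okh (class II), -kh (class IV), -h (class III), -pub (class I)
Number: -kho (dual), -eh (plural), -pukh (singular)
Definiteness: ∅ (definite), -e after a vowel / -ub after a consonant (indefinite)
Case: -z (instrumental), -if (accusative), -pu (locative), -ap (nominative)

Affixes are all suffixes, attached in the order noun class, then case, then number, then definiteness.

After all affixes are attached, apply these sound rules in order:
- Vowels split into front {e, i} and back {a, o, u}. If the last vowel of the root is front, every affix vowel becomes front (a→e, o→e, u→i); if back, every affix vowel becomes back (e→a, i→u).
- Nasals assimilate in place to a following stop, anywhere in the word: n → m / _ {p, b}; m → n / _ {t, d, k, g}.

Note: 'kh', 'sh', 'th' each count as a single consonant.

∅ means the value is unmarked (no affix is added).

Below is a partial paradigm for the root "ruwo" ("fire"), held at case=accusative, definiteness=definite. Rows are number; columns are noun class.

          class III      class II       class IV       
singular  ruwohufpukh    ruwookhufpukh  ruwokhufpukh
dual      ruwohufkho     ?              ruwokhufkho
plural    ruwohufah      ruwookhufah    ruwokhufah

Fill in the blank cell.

ruwookhufkho

Attach noun class class II -okh → ruwookh.
Attach case accusative -if → ruwookhif.
Attach number dual -kho → ruwookhifkho.
definiteness = definite: zero marking, form stays ruwookhifkho.
Apply vowel harmony: ruwookhifkho → ruwookhufkho.
Nasal assimilation: no change.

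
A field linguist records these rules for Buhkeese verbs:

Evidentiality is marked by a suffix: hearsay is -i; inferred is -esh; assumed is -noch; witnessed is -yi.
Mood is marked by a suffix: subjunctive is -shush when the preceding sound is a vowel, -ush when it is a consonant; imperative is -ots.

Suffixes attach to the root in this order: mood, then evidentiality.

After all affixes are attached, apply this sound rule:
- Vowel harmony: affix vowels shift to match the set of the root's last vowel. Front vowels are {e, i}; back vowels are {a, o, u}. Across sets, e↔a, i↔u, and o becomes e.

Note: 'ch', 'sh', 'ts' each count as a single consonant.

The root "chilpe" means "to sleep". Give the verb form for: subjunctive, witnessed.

Attach mood subjunctive -shush (after vowel 'e') → chilpeshush.
Attach evidentiality witnessed -yi → chilpeshushyi.
Apply vowel harmony: chilpeshushyi → chilpeshishyi.

chilpeshishyi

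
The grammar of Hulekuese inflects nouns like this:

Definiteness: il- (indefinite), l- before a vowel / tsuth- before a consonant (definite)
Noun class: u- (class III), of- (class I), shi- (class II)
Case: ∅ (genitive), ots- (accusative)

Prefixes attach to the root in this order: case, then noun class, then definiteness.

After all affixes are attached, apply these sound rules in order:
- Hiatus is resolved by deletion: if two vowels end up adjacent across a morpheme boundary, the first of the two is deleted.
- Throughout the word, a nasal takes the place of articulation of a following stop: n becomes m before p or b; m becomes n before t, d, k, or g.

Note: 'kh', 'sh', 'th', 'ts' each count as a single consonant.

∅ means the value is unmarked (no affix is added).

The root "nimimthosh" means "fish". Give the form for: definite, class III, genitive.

lunimimthosh

case = genitive: zero marking, form stays nimimthosh.
Attach noun class class III u- → unimimthosh.
Attach definiteness definite l- (before vowel 'u') → lunimimthosh.
Vowel deletion: no change.
Nasal assimilation: no change.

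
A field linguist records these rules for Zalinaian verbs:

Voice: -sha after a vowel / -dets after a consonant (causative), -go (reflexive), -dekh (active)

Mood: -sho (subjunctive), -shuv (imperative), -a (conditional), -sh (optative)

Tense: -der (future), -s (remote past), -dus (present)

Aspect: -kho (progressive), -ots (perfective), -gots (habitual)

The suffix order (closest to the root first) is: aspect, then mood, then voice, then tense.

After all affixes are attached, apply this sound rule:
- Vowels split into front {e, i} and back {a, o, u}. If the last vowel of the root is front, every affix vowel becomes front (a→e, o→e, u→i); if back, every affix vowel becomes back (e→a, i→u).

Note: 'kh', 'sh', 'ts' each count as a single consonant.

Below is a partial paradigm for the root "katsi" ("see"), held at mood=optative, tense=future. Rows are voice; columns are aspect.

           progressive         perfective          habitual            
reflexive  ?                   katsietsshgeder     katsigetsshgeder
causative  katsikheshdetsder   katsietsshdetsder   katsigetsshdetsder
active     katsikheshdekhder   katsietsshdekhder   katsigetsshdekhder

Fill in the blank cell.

katsikheshgeder

Attach aspect progressive -kho → katsikho.
Attach mood optative -sh → katsikhosh.
Attach voice reflexive -go → katsikhoshgo.
Attach tense future -der → katsikhoshgoder.
Apply vowel harmony: katsikhoshgoder → katsikheshgeder.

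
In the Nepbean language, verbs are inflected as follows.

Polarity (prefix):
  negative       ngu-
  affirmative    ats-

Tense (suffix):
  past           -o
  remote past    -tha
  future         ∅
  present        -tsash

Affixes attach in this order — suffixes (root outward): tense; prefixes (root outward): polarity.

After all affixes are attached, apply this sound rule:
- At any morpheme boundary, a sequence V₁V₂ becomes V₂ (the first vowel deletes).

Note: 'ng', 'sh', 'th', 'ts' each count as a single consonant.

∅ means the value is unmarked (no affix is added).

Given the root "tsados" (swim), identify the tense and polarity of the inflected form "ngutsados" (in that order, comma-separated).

future, negative

Segment: ngu-tsados.
tense: ∅ → future.
polarity: ngu- → negative.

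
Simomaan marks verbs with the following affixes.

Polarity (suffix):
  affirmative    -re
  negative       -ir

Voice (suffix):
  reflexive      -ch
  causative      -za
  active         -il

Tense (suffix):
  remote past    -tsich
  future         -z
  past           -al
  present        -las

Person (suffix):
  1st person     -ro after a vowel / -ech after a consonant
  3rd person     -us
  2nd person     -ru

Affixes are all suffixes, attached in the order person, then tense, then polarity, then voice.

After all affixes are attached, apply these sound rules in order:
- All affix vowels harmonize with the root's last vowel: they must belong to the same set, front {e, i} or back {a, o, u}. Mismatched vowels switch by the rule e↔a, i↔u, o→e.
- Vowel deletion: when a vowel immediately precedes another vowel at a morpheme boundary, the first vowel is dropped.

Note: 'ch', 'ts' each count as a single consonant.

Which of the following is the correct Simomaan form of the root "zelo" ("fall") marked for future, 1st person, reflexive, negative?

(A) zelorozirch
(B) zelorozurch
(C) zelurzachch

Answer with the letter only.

Attach person 1st person -ro (after vowel 'o') → zeloro.
Attach tense future -z → zeloroz.
Attach polarity negative -ir → zelorozir.
Attach voice reflexive -ch → zelorozirch.
Apply vowel harmony: zelorozirch → zelorozurch.
Vowel deletion: no change.
So the correct form is zelorozurch, option (B).
(A) zelorozirch is wrong: it fails to apply the sound rule(s).
(C) zelurzachch is wrong: it has the affixes in the wrong order.

B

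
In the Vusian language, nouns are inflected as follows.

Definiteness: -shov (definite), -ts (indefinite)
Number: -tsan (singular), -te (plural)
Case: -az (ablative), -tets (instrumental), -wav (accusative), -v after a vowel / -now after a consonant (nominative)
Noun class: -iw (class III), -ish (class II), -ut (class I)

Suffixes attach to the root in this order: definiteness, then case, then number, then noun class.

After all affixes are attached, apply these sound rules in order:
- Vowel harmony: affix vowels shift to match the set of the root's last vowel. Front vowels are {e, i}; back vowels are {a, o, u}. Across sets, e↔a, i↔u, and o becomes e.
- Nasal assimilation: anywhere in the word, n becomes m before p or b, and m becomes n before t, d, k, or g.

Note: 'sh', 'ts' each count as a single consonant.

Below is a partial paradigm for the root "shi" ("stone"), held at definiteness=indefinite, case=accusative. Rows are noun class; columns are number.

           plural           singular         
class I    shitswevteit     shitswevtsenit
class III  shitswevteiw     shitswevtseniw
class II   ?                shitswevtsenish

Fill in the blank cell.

Attach definiteness indefinite -ts → shits.
Attach case accusative -wav → shitswav.
Attach number plural -te → shitswavte.
Attach noun class class II -ish → shitswavteish.
Apply vowel harmony: shitswavteish → shitswevteish.
Nasal assimilation: no change.

shitswevteish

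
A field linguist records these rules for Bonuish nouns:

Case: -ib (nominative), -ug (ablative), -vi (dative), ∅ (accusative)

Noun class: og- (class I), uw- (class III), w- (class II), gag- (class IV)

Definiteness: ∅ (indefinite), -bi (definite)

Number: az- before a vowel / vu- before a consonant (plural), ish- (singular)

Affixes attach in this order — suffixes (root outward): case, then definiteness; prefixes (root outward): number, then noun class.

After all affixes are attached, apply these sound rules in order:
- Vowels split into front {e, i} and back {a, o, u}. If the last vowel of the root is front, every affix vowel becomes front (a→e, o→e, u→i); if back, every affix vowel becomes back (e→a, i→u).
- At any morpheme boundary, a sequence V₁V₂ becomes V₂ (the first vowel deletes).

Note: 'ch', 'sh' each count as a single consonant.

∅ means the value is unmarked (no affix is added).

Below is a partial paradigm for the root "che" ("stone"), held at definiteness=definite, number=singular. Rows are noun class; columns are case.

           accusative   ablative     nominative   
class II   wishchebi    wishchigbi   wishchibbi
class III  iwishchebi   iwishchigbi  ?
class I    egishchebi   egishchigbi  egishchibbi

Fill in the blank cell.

Attach case nominative -ib → cheib.
Attach definiteness definite -bi → cheibbi.
Attach number singular ish- → ishcheibbi.
Attach noun class class III uw- → uwishcheibbi.
Apply vowel harmony: uwishcheibbi → iwishcheibbi.
Apply vowel deletion: iwishcheibbi → iwishchibbi.

iwishchibbi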